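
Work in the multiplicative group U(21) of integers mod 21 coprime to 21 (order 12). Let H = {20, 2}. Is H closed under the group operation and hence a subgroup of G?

The identity 1 ∉ H, so H is not a subgroup.

No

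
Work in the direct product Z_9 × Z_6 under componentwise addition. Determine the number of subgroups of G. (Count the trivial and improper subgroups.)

20

|G| = 54, so by Lagrange every subgroup order divides 54. Divisors: 1, 2, 3, 6, 9, 18, 27, 54.
Subgroups by order — order 1: 1; order 2: 1; order 3: 4; order 6: 4; order 9: 4; order 18: 4; order 27: 1; order 54: 1.
Total: 1 + 1 + 4 + 4 + 4 + 4 + 1 + 1 = 20.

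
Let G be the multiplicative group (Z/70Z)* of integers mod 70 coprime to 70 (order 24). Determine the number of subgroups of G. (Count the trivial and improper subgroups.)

|G| = 24, so by Lagrange every subgroup order divides 24. Divisors: 1, 2, 3, 4, 6, 8, 12, 24.
Subgroups by order — order 1: 1; order 2: 3; order 3: 1; order 4: 3; order 6: 3; order 8: 1; order 12: 3; order 24: 1.
Total: 1 + 3 + 1 + 3 + 3 + 1 + 3 + 1 = 16.

16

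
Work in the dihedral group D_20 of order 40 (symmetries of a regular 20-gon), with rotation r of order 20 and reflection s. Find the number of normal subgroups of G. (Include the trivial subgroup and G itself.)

9

G has 48 subgroups. Checking conjugation-invariance by order — order 1: 1/1 normal; order 2: 1/21 normal; order 4: 1/11 normal; order 5: 1/1 normal; order 8: 0/5 normal; order 10: 1/5 normal; order 20: 3/3 normal; order 40: 1/1 normal.
Total normal subgroups: 9.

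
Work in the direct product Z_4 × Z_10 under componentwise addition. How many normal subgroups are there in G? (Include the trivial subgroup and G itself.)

G is abelian, so every subgroup is normal.
G has 16 subgroups in total, hence 16 normal subgroups.

16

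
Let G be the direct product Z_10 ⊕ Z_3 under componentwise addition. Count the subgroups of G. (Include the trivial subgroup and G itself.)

8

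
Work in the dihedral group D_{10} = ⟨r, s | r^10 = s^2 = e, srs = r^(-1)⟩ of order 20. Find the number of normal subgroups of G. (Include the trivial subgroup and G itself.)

7

G has 22 subgroups. Checking conjugation-invariance by order — order 1: 1/1 normal; order 2: 1/11 normal; order 4: 0/5 normal; order 5: 1/1 normal; order 10: 3/3 normal; order 20: 1/1 normal.
Total normal subgroups: 7.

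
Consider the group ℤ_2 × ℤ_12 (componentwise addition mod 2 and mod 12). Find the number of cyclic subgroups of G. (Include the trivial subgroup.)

12

Each element a generates a cyclic subgroup ⟨a⟩; distinct elements may generate the same one (a cyclic group of order d has φ(d) generators).
Cyclic subgroups by order — order 1: 1; order 2: 3; order 3: 1; order 4: 2; order 6: 3; order 12: 2.
Total: 12.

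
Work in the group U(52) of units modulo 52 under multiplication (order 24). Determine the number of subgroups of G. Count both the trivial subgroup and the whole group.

16

|G| = 24, so by Lagrange every subgroup order divides 24. Divisors: 1, 2, 3, 4, 6, 8, 12, 24.
Subgroups by order — order 1: 1; order 2: 3; order 3: 1; order 4: 3; order 6: 3; order 8: 1; order 12: 3; order 24: 1.
Total: 1 + 3 + 1 + 3 + 3 + 1 + 3 + 1 = 16.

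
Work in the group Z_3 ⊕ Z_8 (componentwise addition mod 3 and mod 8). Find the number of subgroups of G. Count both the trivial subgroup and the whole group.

|G| = 24, so by Lagrange every subgroup order divides 24. Divisors: 1, 2, 3, 4, 6, 8, 12, 24.
Subgroups by order — order 1: 1; order 2: 1; order 3: 1; order 4: 1; order 6: 1; order 8: 1; order 12: 1; order 24: 1.
Total: 1 + 1 + 1 + 1 + 1 + 1 + 1 + 1 = 8.

8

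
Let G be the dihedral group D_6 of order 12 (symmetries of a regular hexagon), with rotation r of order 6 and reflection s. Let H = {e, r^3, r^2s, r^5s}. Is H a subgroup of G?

|H| = 4 divides |G| = 12, consistent with Lagrange.
H contains the identity, every element's inverse is in H, and H is closed under ·: it is a subgroup.

Yes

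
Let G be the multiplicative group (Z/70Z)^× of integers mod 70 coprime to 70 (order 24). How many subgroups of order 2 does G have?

|G| = 24 and 2 | 24, so subgroups of order 2 are possible by Lagrange.
The subgroups of order 2 are: {1, 29}; {1, 41}; {1, 69}.
So G has 3 subgroups of order 2.

3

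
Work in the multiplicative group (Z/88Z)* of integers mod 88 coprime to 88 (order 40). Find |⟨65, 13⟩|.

|⟨65⟩| = 2 and |⟨13⟩| = 10, so |H| is a multiple of lcm(2, 10) = 10 and divides |G| = 40.
Closing under the operation: H = {1, 5, 9, 13, 17, 21, 25, 29, 37, 41, 45, 49, 53, 57, 61, 65, 69, 73, 81, 85}, so |H| = 20.

20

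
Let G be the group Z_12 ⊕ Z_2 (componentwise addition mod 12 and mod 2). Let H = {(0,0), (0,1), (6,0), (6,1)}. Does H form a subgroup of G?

|H| = 4 divides |G| = 24, consistent with Lagrange.
H contains the identity, every element's inverse is in H, and H is closed under +: it is a subgroup.

Yes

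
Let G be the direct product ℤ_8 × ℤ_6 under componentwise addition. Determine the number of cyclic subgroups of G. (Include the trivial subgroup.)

Each element a generates a cyclic subgroup ⟨a⟩; distinct elements may generate the same one (a cyclic group of order d has φ(d) generators).
Cyclic subgroups by order — order 1: 1; order 2: 3; order 3: 1; order 4: 2; order 6: 3; order 8: 2; order 12: 2; order 24: 2.
Total: 16.

16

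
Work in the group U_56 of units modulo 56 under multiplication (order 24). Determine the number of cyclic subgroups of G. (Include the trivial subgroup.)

16

Group the elements of G by the cyclic subgroup they generate; each cyclic subgroup of order d accounts for φ(d) elements.
Cyclic subgroups by order — order 1: 1; order 2: 7; order 3: 1; order 6: 7.
Total: 16.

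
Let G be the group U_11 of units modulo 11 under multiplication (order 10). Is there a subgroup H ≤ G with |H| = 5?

Yes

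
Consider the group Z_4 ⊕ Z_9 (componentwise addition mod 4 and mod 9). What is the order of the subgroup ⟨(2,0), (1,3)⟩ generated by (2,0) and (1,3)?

|⟨(2,0)⟩| = 2 and |⟨(1,3)⟩| = 12, so |H| is a multiple of lcm(2, 12) = 12 and divides |G| = 36.
Closing under the operation: H = {(0,0), (0,3), (0,6), (1,0), (1,3), (1,6), (2,0), (2,3), (2,6), (3,0), (3,3), (3,6)}, so |H| = 12.

12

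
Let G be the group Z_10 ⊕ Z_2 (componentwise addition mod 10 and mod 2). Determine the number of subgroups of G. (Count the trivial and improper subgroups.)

|G| = 20, so by Lagrange every subgroup order divides 20. Divisors: 1, 2, 4, 5, 10, 20.
Subgroups by order — order 1: 1; order 2: 3; order 4: 1; order 5: 1; order 10: 3; order 20: 1.
Total: 1 + 3 + 1 + 1 + 3 + 1 = 10.

10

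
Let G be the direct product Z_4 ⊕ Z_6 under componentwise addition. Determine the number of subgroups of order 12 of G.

3

|G| = 24 and 12 | 24, so subgroups of order 12 are possible by Lagrange.
The subgroups of order 12 are: {(0,0), (0,1), (0,2), (0,3), (0,4), (0,5), (2,0), (2,1), (2,2), (2,3), (2,4), (2,5)}; {(0,0), (0,2), (0,4), (1,0), (1,2), (1,4), (2,0), (2,2), (2,4), (3,0), (3,2), (3,4)}; {(0,0), (0,2), (0,4), (1,1), (1,3), (1,5), (2,0), (2,2), (2,4), (3,1), (3,3), (3,5)}.
So G has 3 subgroups of order 12.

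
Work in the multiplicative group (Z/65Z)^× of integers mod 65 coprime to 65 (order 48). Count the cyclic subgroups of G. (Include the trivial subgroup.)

A cyclic subgroup of order d is generated by each of its φ(d) elements of order d, so the cyclic subgroups of order d number (#elements of order d)/φ(d).
Cyclic subgroups by order — order 1: 1; order 2: 3; order 3: 1; order 4: 6; order 6: 3; order 12: 6.
Total: 20.

20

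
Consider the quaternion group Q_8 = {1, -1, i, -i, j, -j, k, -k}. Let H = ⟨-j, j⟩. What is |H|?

|⟨-j⟩| = 4 and |⟨j⟩| = 4, so |H| is a multiple of lcm(4, 4) = 4 and divides |G| = 8.
Closing under the operation: H = {1, -1, j, -j}, so |H| = 4.

4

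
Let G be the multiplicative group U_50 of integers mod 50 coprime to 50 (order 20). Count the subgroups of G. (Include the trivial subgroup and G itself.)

|G| = 20, so by Lagrange every subgroup order divides 20. Divisors: 1, 2, 4, 5, 10, 20.
Subgroups by order — order 1: 1; order 2: 1; order 4: 1; order 5: 1; order 10: 1; order 20: 1.
Total: 1 + 1 + 1 + 1 + 1 + 1 = 6.

6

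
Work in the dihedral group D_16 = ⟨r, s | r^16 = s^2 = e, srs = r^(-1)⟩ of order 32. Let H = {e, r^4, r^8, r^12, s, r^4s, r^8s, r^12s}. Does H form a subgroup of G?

|H| = 8 divides |G| = 32, consistent with Lagrange.
H contains the identity, every element's inverse is in H, and H is closed under ·: it is a subgroup.

Yes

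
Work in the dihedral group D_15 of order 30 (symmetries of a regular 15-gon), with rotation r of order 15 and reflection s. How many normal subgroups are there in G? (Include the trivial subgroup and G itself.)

G has 28 subgroups. Checking conjugation-invariance by order — order 1: 1/1 normal; order 2: 0/15 normal; order 3: 1/1 normal; order 5: 1/1 normal; order 6: 0/5 normal; order 10: 0/3 normal; order 15: 1/1 normal; order 30: 1/1 normal.
Total normal subgroups: 5.

5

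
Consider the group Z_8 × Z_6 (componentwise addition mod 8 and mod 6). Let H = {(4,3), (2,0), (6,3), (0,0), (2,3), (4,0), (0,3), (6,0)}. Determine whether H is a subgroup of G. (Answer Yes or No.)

|H| = 8 divides |G| = 48, consistent with Lagrange.
H contains the identity, every element's inverse is in H, and H is closed under +: it is a subgroup.

Yes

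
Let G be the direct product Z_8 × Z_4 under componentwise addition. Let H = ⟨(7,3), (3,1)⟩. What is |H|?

|⟨(7,3)⟩| = 8 and |⟨(3,1)⟩| = 8, so |H| is a multiple of lcm(8, 8) = 8 and divides |G| = 32.
Closing under the operation: H = {(0,0), (0,2), (1,1), (1,3), (2,0), (2,2), (3,1), (3,3), (4,0), (4,2), (5,1), (5,3), (6,0), (6,2), (7,1), (7,3)}, so |H| = 16.

16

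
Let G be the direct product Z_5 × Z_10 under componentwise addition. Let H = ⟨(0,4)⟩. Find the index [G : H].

10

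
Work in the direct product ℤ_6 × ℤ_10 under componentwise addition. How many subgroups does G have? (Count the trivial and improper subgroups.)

20

|G| = 60, so by Lagrange every subgroup order divides 60. Divisors: 1, 2, 3, 4, 5, 6, 10, 12, 15, 20, 30, 60.
Subgroups by order — order 1: 1; order 2: 3; order 3: 1; order 4: 1; order 5: 1; order 6: 3; order 10: 3; order 12: 1; order 15: 1; order 20: 1; order 30: 3; order 60: 1.
Total: 1 + 3 + 1 + 1 + 1 + 3 + 3 + 1 + 1 + 1 + 3 + 1 = 20.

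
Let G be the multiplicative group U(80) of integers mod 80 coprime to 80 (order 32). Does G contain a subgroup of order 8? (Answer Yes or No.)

8 | 32. A subgroup of order 8 is {1, 9, 11, 19, 41, 49, 51, 59}.

Yes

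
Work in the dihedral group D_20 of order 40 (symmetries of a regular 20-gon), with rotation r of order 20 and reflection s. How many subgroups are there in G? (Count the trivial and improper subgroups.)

48

|G| = 40, so by Lagrange every subgroup order divides 40. Divisors: 1, 2, 4, 5, 8, 10, 20, 40.
Subgroups by order — order 1: 1; order 2: 21; order 4: 11; order 5: 1; order 8: 5; order 10: 5; order 20: 3; order 40: 1.
Total: 1 + 21 + 11 + 1 + 5 + 5 + 3 + 1 = 48.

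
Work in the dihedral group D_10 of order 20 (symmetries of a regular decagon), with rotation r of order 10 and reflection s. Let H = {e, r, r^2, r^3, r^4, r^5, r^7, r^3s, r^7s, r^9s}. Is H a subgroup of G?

No

r^4 ∈ H but its inverse r^6 ∉ H, so H is not a subgroup.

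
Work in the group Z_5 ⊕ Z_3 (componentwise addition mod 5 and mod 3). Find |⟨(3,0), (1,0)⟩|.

|⟨(3,0)⟩| = 5 and |⟨(1,0)⟩| = 5, so |H| is a multiple of lcm(5, 5) = 5 and divides |G| = 15.
Closing under the operation: H = {(0,0), (1,0), (2,0), (3,0), (4,0)}, so |H| = 5.

5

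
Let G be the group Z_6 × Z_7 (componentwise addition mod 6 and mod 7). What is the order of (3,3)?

14

The order of (3,3) in Z_6 × Z_7 is lcm(ord(3) in Z_6, ord(3) in Z_7).
ord(3) = 2 and ord(3) = 7, so |⟨(3,3)⟩| = lcm(2, 7) = 14.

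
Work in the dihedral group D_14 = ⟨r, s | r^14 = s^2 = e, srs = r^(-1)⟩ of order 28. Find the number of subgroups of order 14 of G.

|G| = 28 and 14 | 28, so subgroups of order 14 are possible by Lagrange.
The subgroups of order 14 are: {e, r, r^2, r^3, r^4, r^5, r^6, r^7, r^8, r^9, r^10, r^11, r^12, r^13}; {e, r^2, r^4, r^6, r^8, r^10, r^12, s, r^2s, r^4s, r^6s, r^8s, r^10s, r^12s}; {e, r^2, r^4, r^6, r^8, r^10, r^12, rs, r^3s, r^5s, r^7s, r^9s, r^11s, r^13s}.
So G has 3 subgroups of order 14.

3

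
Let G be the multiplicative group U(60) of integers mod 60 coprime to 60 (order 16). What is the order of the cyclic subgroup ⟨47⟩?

4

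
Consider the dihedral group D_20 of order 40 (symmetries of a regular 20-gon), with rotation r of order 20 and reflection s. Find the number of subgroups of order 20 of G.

3

|G| = 40 and 20 | 40, so subgroups of order 20 are possible by Lagrange.
The subgroups of order 20 are: {e, r, r^2, r^3, r^4, r^5, r^6, r^7, r^8, r^9, r^10, r^11, r^12, r^13, r^14, r^15, r^16, r^17, r^18, r^19}; {e, r^2, r^4, r^6, r^8, r^10, r^12, r^14, r^16, r^18, s, r^2s, r^4s, r^6s, r^8s, r^10s, r^12s, r^14s, r^16s, r^18s}; {e, r^2, r^4, r^6, r^8, r^10, r^12, r^14, r^16, r^18, rs, r^3s, r^5s, r^7s, r^9s, r^11s, r^13s, r^15s, r^17s, r^19s}.
So G has 3 subgroups of order 20.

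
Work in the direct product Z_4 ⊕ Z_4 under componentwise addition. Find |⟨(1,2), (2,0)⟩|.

4

|⟨(1,2)⟩| = 4 and |⟨(2,0)⟩| = 2, so |H| is a multiple of lcm(4, 2) = 4 and divides |G| = 16.
Closing under the operation: H = {(0,0), (1,2), (2,0), (3,2)}, so |H| = 4.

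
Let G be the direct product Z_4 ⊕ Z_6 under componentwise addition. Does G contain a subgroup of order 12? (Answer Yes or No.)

Yes

12 | 24. A subgroup of order 12 is {(0,0), (0,1), (0,2), (0,3), (0,4), (0,5), (2,0), (2,1), (2,2), (2,3), (2,4), (2,5)}.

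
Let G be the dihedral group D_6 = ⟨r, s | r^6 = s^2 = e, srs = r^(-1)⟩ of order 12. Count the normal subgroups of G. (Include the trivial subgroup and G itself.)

G has 16 subgroups. Checking conjugation-invariance by order — order 1: 1/1 normal; order 2: 1/7 normal; order 3: 1/1 normal; order 4: 0/3 normal; order 6: 3/3 normal; order 12: 1/1 normal.
Total normal subgroups: 7.

7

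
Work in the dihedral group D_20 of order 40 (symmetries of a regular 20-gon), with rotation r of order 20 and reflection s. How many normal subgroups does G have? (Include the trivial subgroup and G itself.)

G has 48 subgroups. Checking conjugation-invariance by order — order 1: 1/1 normal; order 2: 1/21 normal; order 4: 1/11 normal; order 5: 1/1 normal; order 8: 0/5 normal; order 10: 1/5 normal; order 20: 3/3 normal; order 40: 1/1 normal.
Total normal subgroups: 9.

9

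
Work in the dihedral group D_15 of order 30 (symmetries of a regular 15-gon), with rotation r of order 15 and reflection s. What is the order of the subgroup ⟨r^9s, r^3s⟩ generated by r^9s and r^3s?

10

|⟨r^9s⟩| = 2 and |⟨r^3s⟩| = 2, so |H| is a multiple of lcm(2, 2) = 2 and divides |G| = 30.
Closing under the operation: H = {e, r^3, r^6, r^9, r^12, s, r^3s, r^6s, r^9s, r^12s}, so |H| = 10.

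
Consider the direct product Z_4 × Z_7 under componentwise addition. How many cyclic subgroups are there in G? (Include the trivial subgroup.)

Group the elements of G by the cyclic subgroup they generate; each cyclic subgroup of order d accounts for φ(d) elements.
Cyclic subgroups by order — order 1: 1; order 2: 1; order 4: 1; order 7: 1; order 14: 1; order 28: 1.
Total: 6.

6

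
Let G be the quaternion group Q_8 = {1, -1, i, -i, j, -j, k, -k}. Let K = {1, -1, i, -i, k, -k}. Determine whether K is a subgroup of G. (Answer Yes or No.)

|K| = 6 does not divide |G| = 8, so by Lagrange K is not a subgroup.

No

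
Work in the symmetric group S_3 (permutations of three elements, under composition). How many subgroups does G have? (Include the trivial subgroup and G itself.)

|G| = 6, so by Lagrange every subgroup order divides 6. Divisors: 1, 2, 3, 6.
Subgroups by order — order 1: 1; order 2: 3; order 3: 1; order 6: 1.
Total: 1 + 3 + 1 + 1 = 6.

6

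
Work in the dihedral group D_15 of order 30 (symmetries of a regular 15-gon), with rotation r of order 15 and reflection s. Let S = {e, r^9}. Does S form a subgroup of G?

r^9 ∈ S but its inverse r^6 ∉ S, so S is not a subgroup.

No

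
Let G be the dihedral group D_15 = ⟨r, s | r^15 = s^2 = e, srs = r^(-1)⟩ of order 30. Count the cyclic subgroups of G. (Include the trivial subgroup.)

Group the elements of G by the cyclic subgroup they generate; each cyclic subgroup of order d accounts for φ(d) elements.
Cyclic subgroups by order — order 1: 1; order 2: 15; order 3: 1; order 5: 1; order 15: 1.
Total: 19.

19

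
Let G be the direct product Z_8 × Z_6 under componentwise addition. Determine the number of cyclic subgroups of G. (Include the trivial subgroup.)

A cyclic subgroup of order d is generated by each of its φ(d) elements of order d, so the cyclic subgroups of order d number (#elements of order d)/φ(d).
Cyclic subgroups by order — order 1: 1; order 2: 3; order 3: 1; order 4: 2; order 6: 3; order 8: 2; order 12: 2; order 24: 2.
Total: 16.

16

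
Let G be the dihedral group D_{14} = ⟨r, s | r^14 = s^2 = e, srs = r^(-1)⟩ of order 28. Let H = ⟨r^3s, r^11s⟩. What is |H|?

|⟨r^3s⟩| = 2 and |⟨r^11s⟩| = 2, so |H| is a multiple of lcm(2, 2) = 2 and divides |G| = 28.
Closing under the operation: H = {e, r^2, r^4, r^6, r^8, r^10, r^12, rs, r^3s, r^5s, r^7s, r^9s, r^11s, r^13s}, so |H| = 14.

14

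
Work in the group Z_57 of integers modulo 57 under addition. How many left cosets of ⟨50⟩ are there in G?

|⟨50⟩| = 57 and |G| = 57.
By Lagrange, [G : H] = |G|/|H| = 57/57 = 1.

1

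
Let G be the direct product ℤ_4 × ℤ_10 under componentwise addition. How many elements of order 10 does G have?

An element (a,b) has order lcm(ord(a), ord(b)); count pairs with lcm equal to 10.
Enumerating gives 12 such elements.

12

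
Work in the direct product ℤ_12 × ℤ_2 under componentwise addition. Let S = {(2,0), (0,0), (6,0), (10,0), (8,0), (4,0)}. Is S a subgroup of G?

|S| = 6 divides |G| = 24, consistent with Lagrange.
S contains the identity, every element's inverse is in S, and S is closed under +: it is a subgroup.
In fact S = ⟨(10,0)⟩.

Yes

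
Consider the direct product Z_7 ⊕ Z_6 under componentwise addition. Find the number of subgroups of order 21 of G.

|G| = 42 and 21 | 42, so subgroups of order 21 are possible by Lagrange.
The subgroups of order 21 are: {(0,0), (0,2), (0,4), (1,0), (1,2), (1,4), (2,0), (2,2), (2,4), (3,0), (3,2), (3,4), (4,0), (4,2), (4,4), (5,0), (5,2), (5,4), (6,0), (6,2), (6,4)}.
So G has 1 subgroup of order 21.

1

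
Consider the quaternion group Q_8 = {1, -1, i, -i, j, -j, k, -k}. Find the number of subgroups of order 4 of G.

|G| = 8 and 4 | 8, so subgroups of order 4 are possible by Lagrange.
The subgroups of order 4 are: {1, -1, i, -i}; {1, -1, j, -j}; {1, -1, k, -k}.
So G has 3 subgroups of order 4.

3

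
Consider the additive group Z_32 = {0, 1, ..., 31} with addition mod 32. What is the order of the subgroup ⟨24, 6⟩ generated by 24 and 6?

16

|⟨24⟩| = 4 and |⟨6⟩| = 16, so |H| is a multiple of lcm(4, 16) = 16 and divides |G| = 32.
Closing under the operation: H = {0, 2, 4, 6, 8, 10, 12, 14, 16, 18, 20, 22, 24, 26, 28, 30}, so |H| = 16.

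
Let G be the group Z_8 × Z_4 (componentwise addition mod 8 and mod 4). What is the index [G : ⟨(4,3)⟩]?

|⟨(4,3)⟩| = 4 and |G| = 32.
By Lagrange, [G : H] = |G|/|H| = 32/4 = 8.

8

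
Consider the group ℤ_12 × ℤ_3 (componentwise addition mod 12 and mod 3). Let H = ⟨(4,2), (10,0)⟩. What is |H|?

|⟨(4,2)⟩| = 3 and |⟨(10,0)⟩| = 6, so |H| is a multiple of lcm(3, 6) = 6 and divides |G| = 36.
Closing under the operation: H = {(0,0), (0,1), (0,2), (2,0), (2,1), (2,2), (4,0), (4,1), (4,2), (6,0), (6,1), (6,2), (8,0), (8,1), (8,2), (10,0), (10,1), (10,2)}, so |H| = 18.

18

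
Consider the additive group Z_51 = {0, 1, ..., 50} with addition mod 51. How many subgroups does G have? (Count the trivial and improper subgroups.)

A cyclic group of order 51 has exactly one subgroup for each divisor of 51.
Divisors of 51: 1, 3, 17, 51.
So Z_51 has 4 subgroups.

4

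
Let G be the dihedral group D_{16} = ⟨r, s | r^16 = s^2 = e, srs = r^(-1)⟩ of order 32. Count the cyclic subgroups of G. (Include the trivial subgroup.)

A cyclic subgroup of order d is generated by each of its φ(d) elements of order d, so the cyclic subgroups of order d number (#elements of order d)/φ(d).
Cyclic subgroups by order — order 1: 1; order 2: 17; order 4: 1; order 8: 1; order 16: 1.
Total: 21.

21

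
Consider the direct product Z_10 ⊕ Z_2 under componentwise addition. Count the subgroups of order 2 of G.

|G| = 20 and 2 | 20, so subgroups of order 2 are possible by Lagrange.
The subgroups of order 2 are: {(0,0), (0,1)}; {(0,0), (5,0)}; {(0,0), (5,1)}.
So G has 3 subgroups of order 2.

3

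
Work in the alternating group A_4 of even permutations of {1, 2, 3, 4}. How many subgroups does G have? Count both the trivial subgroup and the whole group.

|G| = 12, so by Lagrange every subgroup order divides 12. Divisors: 1, 2, 3, 4, 6, 12.
Subgroups by order — order 1: 1; order 2: 3; order 3: 4; order 4: 1; order 6: 0; order 12: 1.
Total: 1 + 3 + 4 + 1 + 0 + 1 = 10.

10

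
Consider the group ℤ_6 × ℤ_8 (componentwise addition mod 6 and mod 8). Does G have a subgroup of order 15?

15 does not divide |G| = 48, so by Lagrange no subgroup of order 15 exists.

No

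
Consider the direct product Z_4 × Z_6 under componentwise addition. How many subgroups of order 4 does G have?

3

|G| = 24 and 4 | 24, so subgroups of order 4 are possible by Lagrange.
The subgroups of order 4 are: {(0,0), (0,3), (2,0), (2,3)}; {(0,0), (1,0), (2,0), (3,0)}; {(0,0), (1,3), (2,0), (3,3)}.
So G has 3 subgroups of order 4.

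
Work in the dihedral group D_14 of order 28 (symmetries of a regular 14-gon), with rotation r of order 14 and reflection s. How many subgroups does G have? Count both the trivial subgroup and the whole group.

28

|G| = 28, so by Lagrange every subgroup order divides 28. Divisors: 1, 2, 4, 7, 14, 28.
Subgroups by order — order 1: 1; order 2: 15; order 4: 7; order 7: 1; order 14: 3; order 28: 1.
Total: 1 + 15 + 7 + 1 + 3 + 1 = 28.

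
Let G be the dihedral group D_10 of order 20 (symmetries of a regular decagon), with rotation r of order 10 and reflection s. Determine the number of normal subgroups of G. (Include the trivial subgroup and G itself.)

G has 22 subgroups. Checking conjugation-invariance by order — order 1: 1/1 normal; order 2: 1/11 normal; order 4: 0/5 normal; order 5: 1/1 normal; order 10: 3/3 normal; order 20: 1/1 normal.
Total normal subgroups: 7.

7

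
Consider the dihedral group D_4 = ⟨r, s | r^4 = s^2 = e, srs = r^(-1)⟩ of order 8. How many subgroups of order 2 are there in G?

5

|G| = 8 and 2 | 8, so subgroups of order 2 are possible by Lagrange.
The subgroups of order 2 are: {e, r^2}; {e, r^2s}; {e, r^3s}; {e, rs}; … (5 in all).
So G has 5 subgroups of order 2.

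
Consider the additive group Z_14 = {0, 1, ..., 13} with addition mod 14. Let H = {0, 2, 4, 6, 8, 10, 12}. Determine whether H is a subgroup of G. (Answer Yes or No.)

Yes

|H| = 7 divides |G| = 14, consistent with Lagrange.
H contains the identity, every element's inverse is in H, and H is closed under +: it is a subgroup.
In fact H = ⟨2⟩.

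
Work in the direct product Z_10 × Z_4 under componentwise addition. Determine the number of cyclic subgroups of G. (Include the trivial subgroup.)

A cyclic subgroup of order d is generated by each of its φ(d) elements of order d, so the cyclic subgroups of order d number (#elements of order d)/φ(d).
Cyclic subgroups by order — order 1: 1; order 2: 3; order 4: 2; order 5: 1; order 10: 3; order 20: 2.
Total: 12.

12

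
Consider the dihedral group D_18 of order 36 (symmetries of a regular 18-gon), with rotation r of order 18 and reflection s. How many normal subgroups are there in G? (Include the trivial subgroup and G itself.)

G has 45 subgroups. Checking conjugation-invariance by order — order 1: 1/1 normal; order 2: 1/19 normal; order 3: 1/1 normal; order 4: 0/9 normal; order 6: 1/7 normal; order 9: 1/1 normal; order 12: 0/3 normal; order 18: 3/3 normal; order 36: 1/1 normal.
Total normal subgroups: 9.

9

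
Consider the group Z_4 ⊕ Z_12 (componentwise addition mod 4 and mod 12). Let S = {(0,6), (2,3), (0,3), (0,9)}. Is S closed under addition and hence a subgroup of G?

The identity (0,0) ∉ S, so S is not a subgroup.

No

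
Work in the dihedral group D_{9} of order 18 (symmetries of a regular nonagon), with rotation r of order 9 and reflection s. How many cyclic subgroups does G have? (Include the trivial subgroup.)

A cyclic subgroup of order d is generated by each of its φ(d) elements of order d, so the cyclic subgroups of order d number (#elements of order d)/φ(d).
Cyclic subgroups by order — order 1: 1; order 2: 9; order 3: 1; order 9: 1.
Total: 12.

12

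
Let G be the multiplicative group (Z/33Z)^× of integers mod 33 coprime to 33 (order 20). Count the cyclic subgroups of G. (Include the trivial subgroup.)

8

Group the elements of G by the cyclic subgroup they generate; each cyclic subgroup of order d accounts for φ(d) elements.
Cyclic subgroups by order — order 1: 1; order 2: 3; order 5: 1; order 10: 3.
Total: 8.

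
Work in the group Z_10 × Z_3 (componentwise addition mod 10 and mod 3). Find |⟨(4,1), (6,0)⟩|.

|⟨(4,1)⟩| = 15 and |⟨(6,0)⟩| = 5, so |H| is a multiple of lcm(15, 5) = 15 and divides |G| = 30.
Closing under the operation: H = {(0,0), (0,1), (0,2), (2,0), (2,1), (2,2), (4,0), (4,1), (4,2), (6,0), (6,1), (6,2), (8,0), (8,1), (8,2)}, so |H| = 15.

15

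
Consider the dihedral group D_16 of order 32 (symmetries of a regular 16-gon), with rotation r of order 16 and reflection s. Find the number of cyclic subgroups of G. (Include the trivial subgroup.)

A cyclic subgroup of order d is generated by each of its φ(d) elements of order d, so the cyclic subgroups of order d number (#elements of order d)/φ(d).
Cyclic subgroups by order — order 1: 1; order 2: 17; order 4: 1; order 8: 1; order 16: 1.
Total: 21.

21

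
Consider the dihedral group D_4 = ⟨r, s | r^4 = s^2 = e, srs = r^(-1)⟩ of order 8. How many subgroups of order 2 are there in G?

|G| = 8 and 2 | 8, so subgroups of order 2 are possible by Lagrange.
The subgroups of order 2 are: {e, r^2}; {e, r^2s}; {e, r^3s}; {e, rs}; … (5 in all).
So G has 5 subgroups of order 2.

5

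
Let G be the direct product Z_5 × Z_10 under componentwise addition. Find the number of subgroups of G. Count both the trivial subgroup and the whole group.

|G| = 50, so by Lagrange every subgroup order divides 50. Divisors: 1, 2, 5, 10, 25, 50.
Subgroups by order — order 1: 1; order 2: 1; order 5: 6; order 10: 6; order 25: 1; order 50: 1.
Total: 1 + 1 + 6 + 6 + 1 + 1 = 16.

16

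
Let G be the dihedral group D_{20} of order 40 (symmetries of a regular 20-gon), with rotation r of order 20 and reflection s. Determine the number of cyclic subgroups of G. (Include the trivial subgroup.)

26

Each element a generates a cyclic subgroup ⟨a⟩; distinct elements may generate the same one (a cyclic group of order d has φ(d) generators).
Cyclic subgroups by order — order 1: 1; order 2: 21; order 4: 1; order 5: 1; order 10: 1; order 20: 1.
Total: 26.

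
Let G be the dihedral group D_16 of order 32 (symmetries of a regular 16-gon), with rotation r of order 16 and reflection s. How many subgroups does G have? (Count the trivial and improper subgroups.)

|G| = 32, so by Lagrange every subgroup order divides 32. Divisors: 1, 2, 4, 8, 16, 32.
Subgroups by order — order 1: 1; order 2: 17; order 4: 9; order 8: 5; order 16: 3; order 32: 1.
Total: 1 + 17 + 9 + 5 + 3 + 1 = 36.

36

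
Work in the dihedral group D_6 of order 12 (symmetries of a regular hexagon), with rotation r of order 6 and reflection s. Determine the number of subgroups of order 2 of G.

|G| = 12 and 2 | 12, so subgroups of order 2 are possible by Lagrange.
The subgroups of order 2 are: {e, r^2s}; {e, r^3}; {e, r^3s}; {e, r^4s}; … (7 in all).
So G has 7 subgroups of order 2.

7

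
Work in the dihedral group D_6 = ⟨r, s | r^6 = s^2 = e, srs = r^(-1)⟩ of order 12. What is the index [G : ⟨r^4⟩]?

4

|⟨r^4⟩| = 3 and |G| = 12.
By Lagrange, [G : H] = |G|/|H| = 12/3 = 4.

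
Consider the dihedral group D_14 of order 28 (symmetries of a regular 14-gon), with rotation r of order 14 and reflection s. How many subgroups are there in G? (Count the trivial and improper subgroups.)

|G| = 28, so by Lagrange every subgroup order divides 28. Divisors: 1, 2, 4, 7, 14, 28.
Subgroups by order — order 1: 1; order 2: 15; order 4: 7; order 7: 1; order 14: 3; order 28: 1.
Total: 1 + 15 + 7 + 1 + 3 + 1 = 28.

28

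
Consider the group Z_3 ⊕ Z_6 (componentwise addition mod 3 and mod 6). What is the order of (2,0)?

3

The order of (2,0) in Z_3 × Z_6 is lcm(ord(2) in Z_3, ord(0) in Z_6).
ord(2) = 3 and ord(0) = 1, so |⟨(2,0)⟩| = lcm(3, 1) = 3.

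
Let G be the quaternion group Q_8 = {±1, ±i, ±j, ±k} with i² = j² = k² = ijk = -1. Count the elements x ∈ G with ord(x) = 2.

The elements of order 2 are: -1.
That's 1.

1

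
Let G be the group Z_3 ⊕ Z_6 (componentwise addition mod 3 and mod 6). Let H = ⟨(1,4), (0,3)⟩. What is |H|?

|⟨(1,4)⟩| = 3 and |⟨(0,3)⟩| = 2, so |H| is a multiple of lcm(3, 2) = 6 and divides |G| = 18.
Closing under the operation: H = {(0,0), (0,3), (1,1), (1,4), (2,2), (2,5)}, so |H| = 6.

6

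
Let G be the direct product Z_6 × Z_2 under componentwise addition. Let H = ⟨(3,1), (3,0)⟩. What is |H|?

4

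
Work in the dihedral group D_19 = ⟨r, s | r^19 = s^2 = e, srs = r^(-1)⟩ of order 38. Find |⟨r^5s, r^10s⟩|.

38

|⟨r^5s⟩| = 2 and |⟨r^10s⟩| = 2, so |H| is a multiple of lcm(2, 2) = 2 and divides |G| = 38.
Closing {r^5s, r^10s} under the group operation gives all of G, so |H| = 38.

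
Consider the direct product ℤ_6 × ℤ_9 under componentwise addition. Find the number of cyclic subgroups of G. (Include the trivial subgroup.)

16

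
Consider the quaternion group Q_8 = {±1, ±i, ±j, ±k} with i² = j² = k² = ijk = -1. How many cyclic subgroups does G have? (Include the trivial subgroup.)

5

Each element a generates a cyclic subgroup ⟨a⟩; distinct elements may generate the same one (a cyclic group of order d has φ(d) generators).
Cyclic subgroups by order — order 1: 1; order 2: 1; order 4: 3.
Total: 5.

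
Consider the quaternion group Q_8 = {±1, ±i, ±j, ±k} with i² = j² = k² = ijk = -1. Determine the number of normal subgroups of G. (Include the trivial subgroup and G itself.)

G has 6 subgroups. Checking conjugation-invariance by order — order 1: 1/1 normal; order 2: 1/1 normal; order 4: 3/3 normal; order 8: 1/1 normal.
Total normal subgroups: 6.

6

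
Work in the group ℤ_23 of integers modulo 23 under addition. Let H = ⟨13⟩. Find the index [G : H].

1

|⟨13⟩| = 23 and |G| = 23.
By Lagrange, [G : H] = |G|/|H| = 23/23 = 1.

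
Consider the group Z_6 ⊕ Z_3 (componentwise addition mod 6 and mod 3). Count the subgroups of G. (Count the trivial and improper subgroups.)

12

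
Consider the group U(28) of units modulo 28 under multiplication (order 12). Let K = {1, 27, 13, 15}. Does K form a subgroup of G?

|K| = 4 divides |G| = 12, consistent with Lagrange.
K contains the identity, every element's inverse is in K, and K is closed under ·: it is a subgroup.

Yes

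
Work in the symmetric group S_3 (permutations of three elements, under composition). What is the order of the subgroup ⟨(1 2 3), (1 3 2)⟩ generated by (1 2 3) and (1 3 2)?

3

|⟨(1 2 3)⟩| = 3 and |⟨(1 3 2)⟩| = 3, so |H| is a multiple of lcm(3, 3) = 3 and divides |G| = 6.
Closing under the operation: H = {e, (1 2 3), (1 3 2)}, so |H| = 3.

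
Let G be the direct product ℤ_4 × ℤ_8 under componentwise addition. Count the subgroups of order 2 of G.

3

|G| = 32 and 2 | 32, so subgroups of order 2 are possible by Lagrange.
The subgroups of order 2 are: {(0,0), (0,4)}; {(0,0), (2,0)}; {(0,0), (2,4)}.
So G has 3 subgroups of order 2.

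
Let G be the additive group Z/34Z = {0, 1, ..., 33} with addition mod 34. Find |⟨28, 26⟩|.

17

|⟨28⟩| = 17 and |⟨26⟩| = 17, so |H| is a multiple of lcm(17, 17) = 17 and divides |G| = 34.
Closing under the operation: H = {0, 2, 4, 6, 8, 10, 12, 14, 16, 18, 20, 22, 24, 26, 28, 30, 32}, so |H| = 17.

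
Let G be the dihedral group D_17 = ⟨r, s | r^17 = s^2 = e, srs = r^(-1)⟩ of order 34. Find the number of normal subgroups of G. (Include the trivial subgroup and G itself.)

G has 20 subgroups. Checking conjugation-invariance by order — order 1: 1/1 normal; order 2: 0/17 normal; order 17: 1/1 normal; order 34: 1/1 normal.
Total normal subgroups: 3.

3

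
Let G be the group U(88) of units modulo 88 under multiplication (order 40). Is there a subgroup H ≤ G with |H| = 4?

4 | 40. A subgroup of order 4 is {1, 21, 23, 43}.

Yes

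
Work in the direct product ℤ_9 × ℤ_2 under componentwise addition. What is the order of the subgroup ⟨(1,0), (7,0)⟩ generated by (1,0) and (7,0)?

|⟨(1,0)⟩| = 9 and |⟨(7,0)⟩| = 9, so |H| is a multiple of lcm(9, 9) = 9 and divides |G| = 18.
Closing under the operation: H = {(0,0), (1,0), (2,0), (3,0), (4,0), (5,0), (6,0), (7,0), (8,0)}, so |H| = 9.

9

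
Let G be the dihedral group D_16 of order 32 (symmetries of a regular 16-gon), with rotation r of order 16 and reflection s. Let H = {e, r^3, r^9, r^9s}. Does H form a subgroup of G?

r^9 ∈ H but its inverse r^7 ∉ H, so H is not a subgroup.

No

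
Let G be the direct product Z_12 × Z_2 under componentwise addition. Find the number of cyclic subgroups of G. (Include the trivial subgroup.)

12

A cyclic subgroup of order d is generated by each of its φ(d) elements of order d, so the cyclic subgroups of order d number (#elements of order d)/φ(d).
Cyclic subgroups by order — order 1: 1; order 2: 3; order 3: 1; order 4: 2; order 6: 3; order 12: 2.
Total: 12.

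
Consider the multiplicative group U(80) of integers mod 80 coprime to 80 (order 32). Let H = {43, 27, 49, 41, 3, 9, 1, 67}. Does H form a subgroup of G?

Yes

|H| = 8 divides |G| = 32, consistent with Lagrange.
H contains the identity, every element's inverse is in H, and H is closed under ·: it is a subgroup.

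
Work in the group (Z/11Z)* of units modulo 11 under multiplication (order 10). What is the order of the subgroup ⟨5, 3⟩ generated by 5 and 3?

|⟨5⟩| = 5 and |⟨3⟩| = 5, so |H| is a multiple of lcm(5, 5) = 5 and divides |G| = 10.
Closing under the operation: H = {1, 3, 4, 5, 9}, so |H| = 5.

5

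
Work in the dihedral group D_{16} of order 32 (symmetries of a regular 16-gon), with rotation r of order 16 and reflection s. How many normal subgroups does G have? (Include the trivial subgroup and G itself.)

G has 36 subgroups. Checking conjugation-invariance by order — order 1: 1/1 normal; order 2: 1/17 normal; order 4: 1/9 normal; order 8: 1/5 normal; order 16: 3/3 normal; order 32: 1/1 normal.
Total normal subgroups: 8.

8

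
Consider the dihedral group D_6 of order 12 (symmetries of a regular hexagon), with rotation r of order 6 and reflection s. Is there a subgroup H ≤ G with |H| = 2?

2 | 12. A subgroup of order 2 is {e, r^2s}.

Yes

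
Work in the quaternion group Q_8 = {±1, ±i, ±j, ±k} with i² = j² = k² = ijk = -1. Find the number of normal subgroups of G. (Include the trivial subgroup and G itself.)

6

G has 6 subgroups. Checking conjugation-invariance by order — order 1: 1/1 normal; order 2: 1/1 normal; order 4: 3/3 normal; order 8: 1/1 normal.
Total normal subgroups: 6.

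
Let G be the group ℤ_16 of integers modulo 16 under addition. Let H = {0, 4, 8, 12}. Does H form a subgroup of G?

Yes

|H| = 4 divides |G| = 16, consistent with Lagrange.
H contains the identity, every element's inverse is in H, and H is closed under +: it is a subgroup.
In fact H = ⟨4⟩.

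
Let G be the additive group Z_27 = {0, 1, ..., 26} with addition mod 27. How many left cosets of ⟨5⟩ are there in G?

|⟨5⟩| = 27 and |G| = 27.
By Lagrange, [G : H] = |G|/|H| = 27/27 = 1.

1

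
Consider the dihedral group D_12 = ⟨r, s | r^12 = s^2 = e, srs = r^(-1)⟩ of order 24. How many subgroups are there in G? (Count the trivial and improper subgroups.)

34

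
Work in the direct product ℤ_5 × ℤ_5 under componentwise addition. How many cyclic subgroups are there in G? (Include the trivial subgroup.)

7

Each element a generates a cyclic subgroup ⟨a⟩; distinct elements may generate the same one (a cyclic group of order d has φ(d) generators).
Cyclic subgroups by order — order 1: 1; order 5: 6.
Total: 7.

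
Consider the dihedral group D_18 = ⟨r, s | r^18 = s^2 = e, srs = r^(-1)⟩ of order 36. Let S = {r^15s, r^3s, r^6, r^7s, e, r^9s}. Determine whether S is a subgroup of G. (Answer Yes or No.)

No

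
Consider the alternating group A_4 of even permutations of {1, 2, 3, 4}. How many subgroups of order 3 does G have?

|G| = 12 and 3 | 12, so subgroups of order 3 are possible by Lagrange.
The subgroups of order 3 are: {e, (1 2 3), (1 3 2)}; {e, (1 2 4), (1 4 2)}; {e, (1 3 4), (1 4 3)}; {e, (2 3 4), (2 4 3)}.
So G has 4 subgroups of order 3.

4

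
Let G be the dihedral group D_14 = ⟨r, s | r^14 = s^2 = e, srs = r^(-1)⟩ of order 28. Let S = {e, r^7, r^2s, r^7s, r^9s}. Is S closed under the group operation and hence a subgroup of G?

|S| = 5 does not divide |G| = 28, so by Lagrange S is not a subgroup.

No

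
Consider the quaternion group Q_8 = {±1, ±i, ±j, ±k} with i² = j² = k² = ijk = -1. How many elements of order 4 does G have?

6

The elements of order 4 are: i, -i, j, -j, k, -k.
That's 6.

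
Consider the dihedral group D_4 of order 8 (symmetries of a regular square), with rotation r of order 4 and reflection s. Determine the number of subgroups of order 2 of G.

|G| = 8 and 2 | 8, so subgroups of order 2 are possible by Lagrange.
The subgroups of order 2 are: {e, r^2}; {e, r^2s}; {e, r^3s}; {e, rs}; … (5 in all).
So G has 5 subgroups of order 2.

5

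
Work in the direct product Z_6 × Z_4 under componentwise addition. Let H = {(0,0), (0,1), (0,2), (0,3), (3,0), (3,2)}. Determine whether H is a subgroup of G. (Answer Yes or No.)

No

Closure fails: (0,1) + (3,0) = (3,1) ∉ H. So H is not a subgroup.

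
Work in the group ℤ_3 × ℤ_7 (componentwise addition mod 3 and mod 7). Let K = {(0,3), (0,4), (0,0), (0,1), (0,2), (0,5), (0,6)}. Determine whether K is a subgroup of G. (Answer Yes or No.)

|K| = 7 divides |G| = 21, consistent with Lagrange.
K contains the identity, every element's inverse is in K, and K is closed under +: it is a subgroup.
In fact K = ⟨(0,1)⟩.

Yes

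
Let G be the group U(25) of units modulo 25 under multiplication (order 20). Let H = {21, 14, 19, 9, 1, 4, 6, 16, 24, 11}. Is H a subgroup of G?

Yes

|H| = 10 divides |G| = 20, consistent with Lagrange.
H contains the identity, every element's inverse is in H, and H is closed under ·: it is a subgroup.
In fact H = ⟨4⟩.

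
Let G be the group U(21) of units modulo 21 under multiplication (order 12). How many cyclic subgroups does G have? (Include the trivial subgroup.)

Each element a generates a cyclic subgroup ⟨a⟩; distinct elements may generate the same one (a cyclic group of order d has φ(d) generators).
Cyclic subgroups by order — order 1: 1; order 2: 3; order 3: 1; order 6: 3.
Total: 8.

8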